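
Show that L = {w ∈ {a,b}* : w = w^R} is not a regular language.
Assume for contradiction that L is regular, and let p ≥ 1 be the pumping length given by the pumping lemma.
Choose s = a^p b a^p. Then s ∈ L (it reads the same in both directions) and |s| = 2p + 1 ≥ p.
By the pumping lemma, s = xyz for some x, y, z with |xy| ≤ p, |y| ≥ 1, and xy^i z ∈ L for every i ≥ 0.
Since |xy| ≤ p and the first p symbols of s are all a's, y = a^k for some k with 1 ≤ k ≤ p.

Take i = 0: xy⁰z = a^(p − k) b a^p.
Its reversal is a^p b a^(p − k). These differ because the block of a's before the unique b has length p − k in one and p in the other, and p − k ≠ p since k ≥ 1. So xy⁰z is not a palindrome, i.e. xy⁰z ∉ L.

This contradicts the pumping lemma, which requires xy^i z ∈ L for all i ≥ 0.
Hence L = {w ∈ {a,b}* : w = w^R} is not regular. ∎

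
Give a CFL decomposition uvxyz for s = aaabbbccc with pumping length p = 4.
u='aa', v='a', x='bb', y='b', z='ccc'

For s = aaabbbccc with pumping length p = 4:

One valid decomposition:
- u = 'aa'
- v = 'a'
- x = 'bb'
- y = 'b'
- z = 'ccc'

Verification:
- uvxyz = 'aa' + 'a' + 'bb' + 'b' + 'ccc' = aaabbbccc ✓
- |vxy| = |'abbb'| = 4 ≤ 4 ✓
- |vy| = |'ab'| = 2 > 0 ✓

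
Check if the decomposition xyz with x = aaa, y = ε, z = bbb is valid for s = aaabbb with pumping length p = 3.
Violated: |y| > 0

The decomposition x = aaa, y = ε, z = bbb for s = aaabbb with p = 3
violates the constraint: |y| > 0

|y| = 0, but the pumping lemma requires |y| > 0 (y must be non-empty).

Pumping lemma constraints:
1. xyz = s (decomposition is valid)
2. |xy| ≤ p
3. |y| > 0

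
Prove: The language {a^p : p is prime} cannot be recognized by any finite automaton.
Assume for contradiction that L is regular, and let p ≥ 1 be the pumping length given by the pumping lemma.
Choose a prime q with q ≥ p (one exists because there are infinitely many primes) and let s = a^q. Then s ∈ L and |s| = q ≥ p.
By the pumping lemma, s = xyz for some x, y, z with |xy| ≤ p, |y| ≥ 1, and xy^i z ∈ L for every i ≥ 0.
Here y = a^k for some k with 1 ≤ k ≤ p, and xy^i z = a^(q + (i − 1)k) for every i ≥ 0.

Take i = q + 1: |xy^(q+1) z| = q + qk = q(k + 1).
Both factors satisfy q ≥ 2 and k + 1 ≥ 2, so q(k + 1) is composite, and xy^(q+1) z ∉ L.

This contradicts the pumping lemma, which requires xy^i z ∈ L for all i ≥ 0.
Hence L = {a^p : p is prime} is not regular. ∎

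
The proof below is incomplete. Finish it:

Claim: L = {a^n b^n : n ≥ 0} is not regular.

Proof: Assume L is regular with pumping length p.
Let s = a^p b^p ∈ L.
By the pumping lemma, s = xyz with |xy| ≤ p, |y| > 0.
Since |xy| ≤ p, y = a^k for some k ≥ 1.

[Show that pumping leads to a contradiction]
Consider xy²z = a^(p+k) b^p.

Since k ≥ 1, we have p + k > p.
So xy²z has more a's than b's: (p+k) a's vs p b's.
This means xy²z ∉ L because a^n b^n requires equal counts.

This contradicts the pumping lemma which states xy²z ∈ L.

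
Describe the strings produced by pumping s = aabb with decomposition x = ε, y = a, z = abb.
{xy^i z : i ≥ 0} = {a^(i+1) b^2 : i ≥ 0} = {abb, aabb, aaabb, ...}

With x = ε, y = a, z = abb: Starting with aabb and pumping the first 'a' (z = abb keeps the second 'a'), we get strings with i+1 a's followed by 2 b's for i = 0, 1, 2, ...; note bb is not produced because z always contributes one a.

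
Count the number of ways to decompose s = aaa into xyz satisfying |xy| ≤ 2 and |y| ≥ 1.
3

For s = 'aaa' with pumping length p = 2:

Constraints: |xy| ≤ 2, |y| > 0

Valid decompositions (|xy| ≤ p, |y| ≥ 1):
  • x='', y='a', z='aa'
  • x='a', y='a', z='a'
  • x='', y='aa', z='a'

Total count: 3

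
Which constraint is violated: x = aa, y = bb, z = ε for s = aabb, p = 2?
Violated: |xy| ≤ p

The decomposition x = aa, y = bb, z = ε for s = aabb with p = 2
violates the constraint: |xy| ≤ p

|xy| = |aabb| = 4 > 2 = p. The decomposition puts too many characters in xy.

Pumping lemma constraints:
1. xyz = s (decomposition is valid)
2. |xy| ≤ p
3. |y| > 0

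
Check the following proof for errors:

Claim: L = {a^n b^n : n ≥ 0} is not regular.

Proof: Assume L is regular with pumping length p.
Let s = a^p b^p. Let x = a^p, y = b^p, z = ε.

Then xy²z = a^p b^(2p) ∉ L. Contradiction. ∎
The proof is INCORRECT.

Error: The decomposition violates |xy| ≤ p.
With x = a^p and y = b^p, we have |xy| = 2p > p.
The pumping lemma requires |xy| ≤ p, so y must be within the first p characters.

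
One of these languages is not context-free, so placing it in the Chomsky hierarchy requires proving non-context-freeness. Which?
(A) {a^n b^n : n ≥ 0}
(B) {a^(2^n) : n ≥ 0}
(B) {a^(2^n) : n ≥ 0}

(B) {a^(2^n) : n ≥ 0} requires the CFL pumping lemma.

- {a^n b^n : n ≥ 0} is context-free (but not regular)
  • Can be shown non-regular with the regular pumping lemma
  • After pumping, the number of a's and b's become unequal

- {a^(2^n) : n ≥ 0} is NOT context-free
  • Requires the CFL pumping lemma to prove
  • Gaps between powers of 2 grow exponentially

The CFL pumping lemma is "stronger" in that it can prove non-membership
in the larger class of context-free languages.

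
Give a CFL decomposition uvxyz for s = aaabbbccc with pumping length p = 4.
u='aa', v='a', x='bb', y='b', z='ccc'

For s = aaabbbccc with pumping length p = 4:

One valid decomposition:
- u = 'aa'
- v = 'a'
- x = 'bb'
- y = 'b'
- z = 'ccc'

Verification:
- uvxyz = 'aa' + 'a' + 'bb' + 'b' + 'ccc' = aaabbbccc ✓
- |vxy| = |'abbb'| = 4 ≤ 4 ✓
- |vy| = |'ab'| = 2 > 0 ✓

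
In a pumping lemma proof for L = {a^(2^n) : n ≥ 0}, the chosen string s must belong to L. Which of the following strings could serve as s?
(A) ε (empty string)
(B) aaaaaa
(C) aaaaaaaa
(C) aaaaaaaa

The pumping lemma is applied to a string s that lies in L, so first check membership of each option:
- (A) ε has length 0, which is not a power of 2, so it is not in L ✗
- (B) aaaaaa has length 6, strictly between 2^2 = 4 and 2^3 = 8, so it is not in L ✗
- (C) aaaaaaaa has length 8 = 2^3, so it is in L ✓

Only (C) aaaaaaaa is in L, so it is the only candidate that could play the role of s.
(In a complete proof one picks s in terms of the pumping length p so that |s| ≥ p is guaranteed; a fixed string like aaaaaaaa illustrates the shape of such an s.)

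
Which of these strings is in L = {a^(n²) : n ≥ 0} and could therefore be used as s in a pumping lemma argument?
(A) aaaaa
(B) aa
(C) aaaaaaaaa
(C) aaaaaaaaa

The pumping lemma is applied to a string s that lies in L, so first check membership of each option:
- (A) aaaaa has length 5, strictly between 2² = 4 and 3² = 9, so it is not in L ✗
- (B) aa has length 2, strictly between 1² = 1 and 2² = 4, so it is not in L ✗
- (C) aaaaaaaaa has length 9 = 3², a perfect square, so it is in L ✓

Only (C) aaaaaaaaa is in L, so it is the only candidate that could play the role of s.
(In a complete proof one picks s in terms of the pumping length p so that |s| ≥ p is guaranteed; a fixed string like aaaaaaaaa illustrates the shape of such an s.)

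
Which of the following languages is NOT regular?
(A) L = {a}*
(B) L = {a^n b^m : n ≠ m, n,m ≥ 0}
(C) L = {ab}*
(B) {a^n b^m : n ≠ m, n,m ≥ 0}

(B) L = {a^n b^m : n ≠ m, n,m ≥ 0} is NOT regular.

The pumping lemma can be used to prove this:
After pumping a's, we can make n = m

The other languages are regular because they can be recognized by finite automata.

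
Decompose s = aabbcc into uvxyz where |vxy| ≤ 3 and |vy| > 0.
u='aa', v='b', x='b', y='c', z='c'

For s = aabbcc with pumping length p = 3:

One valid decomposition:
- u = 'aa'
- v = 'b'
- x = 'b'
- y = 'c'
- z = 'c'

Verification:
- uvxyz = 'aa' + 'b' + 'b' + 'c' + 'c' = aabbcc ✓
- |vxy| = |'bbc'| = 3 ≤ 3 ✓
- |vy| = |'bc'| = 2 > 0 ✓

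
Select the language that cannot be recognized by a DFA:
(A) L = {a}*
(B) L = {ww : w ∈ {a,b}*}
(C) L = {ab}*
(B) {ww : w ∈ {a,b}*}

(B) L = {ww : w ∈ {a,b}*} is NOT regular.

The pumping lemma can be used to prove this:
After pumping, the two halves no longer match

The other languages are regular because they can be recognized by finite automata.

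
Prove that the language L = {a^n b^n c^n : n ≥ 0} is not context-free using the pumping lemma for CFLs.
Assume for contradiction that L is context-free, and let p ≥ 1 be the pumping length given by the pumping lemma for CFLs.
Choose s = a^p b^p c^p. Then s ∈ L and |s| = 3p ≥ p.
By the CFL pumping lemma, s = uvxyz for some u, v, x, y, z with |vxy| ≤ p, |vy| ≥ 1, and uv^i xy^i z ∈ L for every i ≥ 0.

Because |vxy| ≤ p, the window vxy cannot contain both an a and a c: any substring of s containing both must include the entire block b^p plus at least one a and one c, so it has length ≥ p + 2 > p.
Hence at least one of the letters a, c does not occur in vy at all.

Take i = 0: the string uxz is obtained from s by deleting |vy| ≥ 1 symbols, so |uxz| = 3p − |vy| < 3p.
But the letter (a or c) that does not occur in vy still occurs exactly p times in uxz. Every string of L with exactly p copies of some letter is a^p b^p c^p, of length 3p. Since |uxz| < 3p, uxz ∉ L.

This contradicts the CFL pumping lemma, which requires uv^i xy^i z ∈ L for all i ≥ 0.
Hence L = {a^n b^n c^n : n ≥ 0} is not context-free. ∎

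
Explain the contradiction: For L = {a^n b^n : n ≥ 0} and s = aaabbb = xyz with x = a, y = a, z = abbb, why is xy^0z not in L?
xy⁰z = aabbb ∉ L

Pumping with i = 0 replaces y = a by y⁰ = ε:
- Original: s = xyz = aaabbb; aaabbb = a^3 b^3 has equal counts (3 = 3), so it is in L
- Pumped: xy⁰z = a · ε · abbb = aabbb
- aabbb has 2 a's and 3 b's; 2 ≠ 3, so it is not in L

The pumping lemma would require xy⁰z ∈ L, so this decomposition yields a contradiction.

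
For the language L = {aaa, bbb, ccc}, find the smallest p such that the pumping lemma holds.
p = 4

For a finite language L, the pumping lemma holds vacuously if p > max|s| for s ∈ L.

The longest string in L = {aaa, bbb, ccc} has length 3.
If p = 4, then no string s ∈ L has |s| ≥ p, so the condition is vacuously true.

The minimum pumping length is p = 4.

Why no smaller p works: for any p ≤ 3, the longest string s ∈ L has |s| = 3 ≥ p, so it would
have to be pumpable; but pumping up (i = 2, 3, ...) produces ever longer strings, which cannot all lie in the
finite language L. So the pumping property fails for every p ≤ 3.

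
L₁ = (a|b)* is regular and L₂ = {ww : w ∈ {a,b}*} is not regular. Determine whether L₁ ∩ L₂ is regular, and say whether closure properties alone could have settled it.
No — L₁ ∩ L₂ is not regular.

(a|b)* is all strings over {a,b}, so L₁ ∩ L₂ = {ww : w ∈ {a,b}*} = L₂ itself, which is not regular (pump s = a^p b a^p b).

Note that the bare facts "L₁ regular, L₂ non-regular" do not settle the question by themselves: the closure of regular languages under ∪, ∩, complement and difference applies only when BOTH operands are regular. With a non-regular operand the result can come out regular or non-regular depending on the specific languages, so one has to work out L₁ ∩ L₂ for this particular pair, as above.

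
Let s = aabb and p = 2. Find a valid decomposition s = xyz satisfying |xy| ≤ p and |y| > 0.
x = '', y = 'aa', z = 'bb'

For s = aabb and p = 2, one valid decomposition is:
- x = '' (length 0)
- y = 'aa' (length 2)
- z = 'bb' (length 2)

Verification:
- xyz = '' + 'aa' + 'bb' = aabb ✓
- |xy| = 2 ≤ 2 ✓
- |y| = 2 > 0 ✓

All pumping lemma constraints are satisfied.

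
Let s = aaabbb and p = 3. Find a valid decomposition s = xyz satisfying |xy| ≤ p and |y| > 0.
x = 'a', y = 'a', z = 'abbb'

For s = aaabbb and p = 3, one valid decomposition is:
- x = 'a' (length 1)
- y = 'a' (length 1)
- z = 'abbb' (length 4)

Verification:
- xyz = 'a' + 'a' + 'abbb' = aaabbb ✓
- |xy| = 2 ≤ 3 ✓
- |y| = 1 > 0 ✓

All pumping lemma constraints are satisfied.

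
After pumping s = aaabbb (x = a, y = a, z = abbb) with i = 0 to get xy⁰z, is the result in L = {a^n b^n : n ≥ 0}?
No

xy⁰z = a · ε · abbb = aabbb.
aabbb has 2 a's and 3 b's; 2 ≠ 3, so it is not in L.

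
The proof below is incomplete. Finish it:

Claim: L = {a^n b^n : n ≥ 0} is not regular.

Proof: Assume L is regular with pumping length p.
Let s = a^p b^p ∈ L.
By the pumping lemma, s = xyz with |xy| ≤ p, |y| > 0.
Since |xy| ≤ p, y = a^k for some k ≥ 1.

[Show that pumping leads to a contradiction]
Consider xy²z = a^(p+k) b^p.

Since k ≥ 1, we have p + k > p.
So xy²z has more a's than b's: (p+k) a's vs p b's.
This means xy²z ∉ L because a^n b^n requires equal counts.

This contradicts the pumping lemma which states xy²z ∈ L.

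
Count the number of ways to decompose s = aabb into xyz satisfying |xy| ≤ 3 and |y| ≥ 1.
6

For s = 'aabb' with pumping length p = 3:

Constraints: |xy| ≤ 3, |y| > 0

Valid decompositions (|xy| ≤ p, |y| ≥ 1):
  • x='', y='a', z='abb'
  • x='a', y='a', z='bb'
  • x='', y='aa', z='bb'
  • x='aa', y='b', z='b'
  • x='a', y='ab', z='b'
  • x='', y='aab', z='b'

Total count: 6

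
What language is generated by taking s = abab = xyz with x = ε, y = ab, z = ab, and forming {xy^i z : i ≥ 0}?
{xy^i z : i ≥ 0} = {(ab)^(i+1) : i ≥ 0} = {ab, abab, ababab, ...}

With x = ε, y = ab, z = ab: Pumping 'ab' gives strings of alternating a's and b's.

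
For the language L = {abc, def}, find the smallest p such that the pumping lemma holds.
p = 4

For a finite language L, the pumping lemma holds vacuously if p > max|s| for s ∈ L.

The longest string in L = {abc, def} has length 3.
If p = 4, then no string s ∈ L has |s| ≥ p, so the condition is vacuously true.

The minimum pumping length is p = 4.

Why no smaller p works: for any p ≤ 3, the longest string s ∈ L has |s| = 3 ≥ p, so it would
have to be pumpable; but pumping up (i = 2, 3, ...) produces ever longer strings, which cannot all lie in the
finite language L. So the pumping property fails for every p ≤ 3.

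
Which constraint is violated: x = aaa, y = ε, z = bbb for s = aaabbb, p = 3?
Violated: |y| > 0

The decomposition x = aaa, y = ε, z = bbb for s = aaabbb with p = 3
violates the constraint: |y| > 0

|y| = 0, but the pumping lemma requires |y| > 0 (y must be non-empty).

Pumping lemma constraints:
1. xyz = s (decomposition is valid)
2. |xy| ≤ p
3. |y| > 0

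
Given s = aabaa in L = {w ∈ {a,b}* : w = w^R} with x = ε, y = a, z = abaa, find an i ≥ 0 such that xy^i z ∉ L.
i = 0

xy⁰z = ε · ε · abaa = abaa; abaa reversed is aaba ≠ abaa, so it is not a palindrome and is not in L.
(Other choices also work, e.g. i = 2, 3; only i = 1 is guaranteed to stay in L since xy¹z = s.)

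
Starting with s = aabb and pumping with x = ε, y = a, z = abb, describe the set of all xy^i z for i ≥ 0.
{xy^i z : i ≥ 0} = {a^(i+1) b^2 : i ≥ 0} = {abb, aabb, aaabb, ...}

With x = ε, y = a, z = abb: Starting with aabb and pumping the first 'a' (z = abb keeps the second 'a'), we get strings with i+1 a's followed by 2 b's for i = 0, 1, 2, ...; note bb is not produced because z always contributes one a.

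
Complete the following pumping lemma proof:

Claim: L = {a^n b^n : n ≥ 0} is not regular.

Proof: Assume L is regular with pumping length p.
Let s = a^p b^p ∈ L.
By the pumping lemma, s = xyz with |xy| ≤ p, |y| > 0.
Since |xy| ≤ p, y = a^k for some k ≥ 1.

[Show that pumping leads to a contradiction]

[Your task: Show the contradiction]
Consider xy²z = a^(p+k) b^p.

Since k ≥ 1, we have p + k > p.
So xy²z has more a's than b's: (p+k) a's vs p b's.
This means xy²z ∉ L because a^n b^n requires equal counts.

This contradicts the pumping lemma which states xy²z ∈ L.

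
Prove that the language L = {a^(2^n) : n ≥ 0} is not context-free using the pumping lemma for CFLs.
Assume for contradiction that L is context-free, and let p ≥ 1 be the pumping length given by the pumping lemma for CFLs.
Choose s = a^(2^p). Then s ∈ L and |s| = 2^p ≥ p.
By the CFL pumping lemma, s = uvxyz for some u, v, x, y, z with |vxy| ≤ p, |vy| ≥ 1, and uv^i xy^i z ∈ L for every i ≥ 0.
All symbols are a's, so only lengths matter: let k = |vy|, with 1 ≤ k ≤ |vxy| ≤ p < 2^p.

Take i = 2: |uv²xy²z| = 2^p + k, and 2^p < 2^p + k < 2^p + 2^p = 2^(p+1).
So the length lies strictly between consecutive powers of two and is not a power of 2; uv²xy²z ∉ L.

This contradicts the CFL pumping lemma, which requires uv^i xy^i z ∈ L for all i ≥ 0.
Hence L = {a^(2^n) : n ≥ 0} is not context-free. ∎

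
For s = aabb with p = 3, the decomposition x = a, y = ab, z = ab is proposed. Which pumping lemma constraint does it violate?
Violated: xyz = s

The decomposition x = a, y = ab, z = ab for s = aabb with p = 3
violates the constraint: xyz = s

xyz = 'a' + 'ab' + 'ab' = 'aabab' ≠ 'aabb' = s. The decomposition doesn't reconstruct s.

Pumping lemma constraints:
1. xyz = s (decomposition is valid)
2. |xy| ≤ p
3. |y| > 0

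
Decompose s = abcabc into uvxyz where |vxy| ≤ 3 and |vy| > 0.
u='ab', v='c', x='a', y='b', z='c'

For s = abcabc with pumping length p = 3:

One valid decomposition:
- u = 'ab'
- v = 'c'
- x = 'a'
- y = 'b'
- z = 'c'

Verification:
- uvxyz = 'ab' + 'c' + 'a' + 'b' + 'c' = abcabc ✓
- |vxy| = |'cab'| = 3 ≤ 3 ✓
- |vy| = |'cb'| = 2 > 0 ✓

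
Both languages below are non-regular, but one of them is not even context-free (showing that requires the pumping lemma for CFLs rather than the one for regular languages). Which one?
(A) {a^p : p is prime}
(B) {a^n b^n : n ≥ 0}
(A) {a^p : p is prime}

(A) {a^p : p is prime} requires the CFL pumping lemma.

- {a^n b^n : n ≥ 0} is context-free (but not regular)
  • Can be shown non-regular with the regular pumping lemma
  • After pumping, the number of a's and b's become unequal

- {a^p : p is prime} is NOT context-free
  • Requires the CFL pumping lemma to prove
  • The CFL pumping lemma also fails because prime gaps are unbounded

The CFL pumping lemma is "stronger" in that it can prove non-membership
in the larger class of context-free languages.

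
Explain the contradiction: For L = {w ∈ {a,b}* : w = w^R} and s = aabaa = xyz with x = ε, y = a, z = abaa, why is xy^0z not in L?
xy⁰z = abaa ∉ L

Pumping with i = 0 replaces y = a by y⁰ = ε:
- Original: s = xyz = aabaa; aabaa reversed is aabaa, the same string, so it is a palindrome and is in L
- Pumped: xy⁰z = ε · ε · abaa = abaa
- abaa reversed is aaba ≠ abaa, so it is not a palindrome and is not in L

The pumping lemma would require xy⁰z ∈ L, so this decomposition yields a contradiction.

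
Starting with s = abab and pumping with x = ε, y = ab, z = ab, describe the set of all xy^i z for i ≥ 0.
{xy^i z : i ≥ 0} = {(ab)^(i+1) : i ≥ 0} = {ab, abab, ababab, ...}

With x = ε, y = ab, z = ab: Pumping 'ab' gives strings of alternating a's and b's.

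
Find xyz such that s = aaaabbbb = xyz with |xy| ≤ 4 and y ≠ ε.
x = '', y = 'aa', z = 'aabbbb'

For s = aaaabbbb and p = 4, one valid decomposition is:
- x = '' (length 0)
- y = 'aa' (length 2)
- z = 'aabbbb' (length 6)

Verification:
- xyz = '' + 'aa' + 'aabbbb' = aaaabbbb ✓
- |xy| = 2 ≤ 4 ✓
- |y| = 2 > 0 ✓

All pumping lemma constraints are satisfied.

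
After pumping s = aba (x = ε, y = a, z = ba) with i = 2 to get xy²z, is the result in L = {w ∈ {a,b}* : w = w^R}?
No

xy²z = ε · aa · ba = aaba.
aaba reversed is abaa ≠ aaba, so it is not a palindrome and is not in L.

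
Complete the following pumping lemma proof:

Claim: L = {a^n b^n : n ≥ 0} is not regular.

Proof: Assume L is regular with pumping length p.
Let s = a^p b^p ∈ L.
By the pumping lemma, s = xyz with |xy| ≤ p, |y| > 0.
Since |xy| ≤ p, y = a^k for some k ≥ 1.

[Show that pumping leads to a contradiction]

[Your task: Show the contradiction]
Consider xy²z = a^(p+k) b^p.

Since k ≥ 1, we have p + k > p.
So xy²z has more a's than b's: (p+k) a's vs p b's.
This means xy²z ∉ L because a^n b^n requires equal counts.

This contradicts the pumping lemma which states xy²z ∈ L.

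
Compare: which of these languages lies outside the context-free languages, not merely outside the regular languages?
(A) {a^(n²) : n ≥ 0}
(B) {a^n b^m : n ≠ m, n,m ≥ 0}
(A) {a^(n²) : n ≥ 0}

(A) {a^(n²) : n ≥ 0} requires the CFL pumping lemma.

- {a^n b^m : n ≠ m, n,m ≥ 0} is context-free (but not regular)
  • Can be shown non-regular with the regular pumping lemma
  • After pumping a's, we can make n = m

- {a^(n²) : n ≥ 0} is NOT context-free
  • Requires the CFL pumping lemma to prove
  • Gaps between squares grow unboundedly

The CFL pumping lemma is "stronger" in that it can prove non-membership
in the larger class of context-free languages.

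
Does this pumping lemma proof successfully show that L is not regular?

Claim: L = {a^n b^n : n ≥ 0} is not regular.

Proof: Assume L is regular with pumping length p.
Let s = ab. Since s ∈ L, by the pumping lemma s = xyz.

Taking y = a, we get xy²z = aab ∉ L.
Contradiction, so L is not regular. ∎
The proof is INCORRECT.

Error: The string s = ab may be shorter than p.
The pumping lemma only applies to strings with |s| ≥ p, and p is not under our control.
We must choose s in terms of p, e.g. s = a^p b^p, to ensure |s| ≥ p.
(The proof also fixes one particular y; a valid argument must handle every decomposition with |xy| ≤ p and |y| ≥ 1 — for s = a^p b^p this forces y = a^k, and then xy²z = a^(p+k) b^p ∉ L.)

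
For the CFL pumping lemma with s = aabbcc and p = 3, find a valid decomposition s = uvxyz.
u='aa', v='b', x='b', y='c', z='c'

For s = aabbcc with pumping length p = 3:

One valid decomposition:
- u = 'aa'
- v = 'b'
- x = 'b'
- y = 'c'
- z = 'c'

Verification:
- uvxyz = 'aa' + 'b' + 'b' + 'c' + 'c' = aabbcc ✓
- |vxy| = |'bbc'| = 3 ≤ 3 ✓
- |vy| = |'bc'| = 2 > 0 ✓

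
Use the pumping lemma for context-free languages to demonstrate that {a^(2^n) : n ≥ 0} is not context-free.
Assume for contradiction that L is context-free, and let p ≥ 1 be the pumping length given by the pumping lemma for CFLs.
Choose s = a^(2^p). Then s ∈ L and |s| = 2^p ≥ p.
By the CFL pumping lemma, s = uvxyz for some u, v, x, y, z with |vxy| ≤ p, |vy| ≥ 1, and uv^i xy^i z ∈ L for every i ≥ 0.
All symbols are a's, so only lengths matter: let k = |vy|, with 1 ≤ k ≤ |vxy| ≤ p < 2^p.

Take i = 2: |uv²xy²z| = 2^p + k, and 2^p < 2^p + k < 2^p + 2^p = 2^(p+1).
So the length lies strictly between consecutive powers of two and is not a power of 2; uv²xy²z ∉ L.

This contradicts the CFL pumping lemma, which requires uv^i xy^i z ∈ L for all i ≥ 0.
Hence L = {a^(2^n) : n ≥ 0} is not context-free. ∎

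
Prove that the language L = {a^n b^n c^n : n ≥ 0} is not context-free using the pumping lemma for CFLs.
Assume for contradiction that L is context-free, and let p ≥ 1 be the pumping length given by the pumping lemma for CFLs.
Choose s = a^p b^p c^p. Then s ∈ L and |s| = 3p ≥ p.
By the CFL pumping lemma, s = uvxyz for some u, v, x, y, z with |vxy| ≤ p, |vy| ≥ 1, and uv^i xy^i z ∈ L for every i ≥ 0.

Because |vxy| ≤ p, the window vxy cannot contain both an a and a c: any substring of s containing both must include the entire block b^p plus at least one a and one c, so it has length ≥ p + 2 > p.
Hence at least one of the letters a, c does not occur in vy at all.

Take i = 0: the string uxz is obtained from s by deleting |vy| ≥ 1 symbols, so |uxz| = 3p − |vy| < 3p.
But the letter (a or c) that does not occur in vy still occurs exactly p times in uxz. Every string of L with exactly p copies of some letter is a^p b^p c^p, of length 3p. Since |uxz| < 3p, uxz ∉ L.

This contradicts the CFL pumping lemma, which requires uv^i xy^i z ∈ L for all i ≥ 0.
Hence L = {a^n b^n c^n : n ≥ 0} is not context-free. ∎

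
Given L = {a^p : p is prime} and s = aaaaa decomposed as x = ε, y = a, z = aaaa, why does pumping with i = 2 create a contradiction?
xy²z = aaaaaa ∉ L

Pumping with i = 2 replaces y = a by y² = aa:
- Original: s = xyz = aaaaa; aaaaa has length 5, which is prime, so it is in L
- Pumped: xy²z = ε · aa · aaaa = aaaaaa
- aaaaaa has length 6 = 2 × 3, which is not prime, so it is not in L

The pumping lemma would require xy²z ∈ L, so this decomposition yields a contradiction.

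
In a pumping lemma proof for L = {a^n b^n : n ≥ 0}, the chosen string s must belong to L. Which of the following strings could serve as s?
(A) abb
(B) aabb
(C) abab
(B) aabb

The pumping lemma is applied to a string s that lies in L, so first check membership of each option:
- (A) abb has 1 a's and 2 b's; 1 ≠ 2, so it is not in L ✗
- (B) aabb = a^2 b^2 has equal counts (2 = 2), so it is in L ✓
- (C) abab has an a after a b, so it is not of the form a^n b^n and is not in L ✗

Only (B) aabb is in L, so it is the only candidate that could play the role of s.
(In a complete proof one picks s in terms of the pumping length p so that |s| ≥ p is guaranteed; a fixed string like aabb illustrates the shape of such an s.)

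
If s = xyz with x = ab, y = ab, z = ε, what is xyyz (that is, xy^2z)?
ababab

Given x = 'ab', y = 'ab', z = '' and i = 2:

xy^2z = x + y·y·...·y (2 times) + z
       = 'ab' + 'ab'^2 + ''
       = 'ab' + 'abab' + ''
       = 'ababab'

The pumped string is 'ababab' with length 6.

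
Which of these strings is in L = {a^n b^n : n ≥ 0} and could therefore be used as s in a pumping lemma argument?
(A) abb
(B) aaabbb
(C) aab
(B) aaabbb

The pumping lemma is applied to a string s that lies in L, so first check membership of each option:
- (A) abb has 1 a's and 2 b's; 1 ≠ 2, so it is not in L ✗
- (B) aaabbb = a^3 b^3 has equal counts (3 = 3), so it is in L ✓
- (C) aab has 2 a's and 1 b's; 2 ≠ 1, so it is not in L ✗

Only (B) aaabbb is in L, so it is the only candidate that could play the role of s.
(In a complete proof one picks s in terms of the pumping length p so that |s| ≥ p is guaranteed; a fixed string like aaabbb illustrates the shape of such an s.)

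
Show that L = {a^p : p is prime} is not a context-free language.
Assume for contradiction that L is context-free, and let p ≥ 1 be the pumping length given by the pumping lemma for CFLs.
Choose a prime q with q ≥ p and let s = a^q. Then s ∈ L and |s| = q ≥ p.
By the CFL pumping lemma, s = uvxyz for some u, v, x, y, z with |vxy| ≤ p, |vy| ≥ 1, and uv^i xy^i z ∈ L for every i ≥ 0.
All symbols are a's, so only lengths matter: let k = |vy|, with 1 ≤ k ≤ p. Then |uv^i xy^i z| = q + (i − 1)k.

Take i = q + 1: the length is q + qk = q(k + 1).
Both factors satisfy q ≥ 2 and k + 1 ≥ 2, so q(k + 1) is composite and uv^(q+1) xy^(q+1) z ∉ L.

This contradicts the CFL pumping lemma, which requires uv^i xy^i z ∈ L for all i ≥ 0.
Hence L = {a^p : p is prime} is not context-free. ∎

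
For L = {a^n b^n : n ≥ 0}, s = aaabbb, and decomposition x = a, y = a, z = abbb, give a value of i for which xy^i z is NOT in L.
i = 2

xy²z = a · aa · abbb = aaaabbb; aaaabbb has 4 a's and 3 b's; 4 ≠ 3, so it is not in L.
(Other choices also work, e.g. i = 0, 3; only i = 1 is guaranteed to stay in L since xy¹z = s.)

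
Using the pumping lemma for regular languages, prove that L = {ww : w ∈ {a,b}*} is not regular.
Assume for contradiction that L is regular, and let p ≥ 1 be the pumping length given by the pumping lemma.
Choose s = a^p b a^p b. Then s ∈ L (take w = a^p b) and |s| = 2p + 2 ≥ p.
By the pumping lemma, s = xyz for some x, y, z with |xy| ≤ p, |y| ≥ 1, and xy^i z ∈ L for every i ≥ 0.
Since |xy| ≤ p and the first p symbols of s are all a's, y = a^k for some k with 1 ≤ k ≤ p.

Take i = 2: t = xy²z = a^(p + k) b a^p b.
Suppose t = uu for some string u. The string t contains exactly two b's and ends in b, so u contains exactly one b and ends in b; hence u = a^j b for some j, and uu = a^j b a^j b. Comparing with t = a^(p + k) b a^p b forces j = p + k (first block) and j = p (second block), which is impossible since k ≥ 1. So t ∉ L.

This contradicts the pumping lemma, which requires xy^i z ∈ L for all i ≥ 0.
Hence L = {ww : w ∈ {a,b}*} is not regular. ∎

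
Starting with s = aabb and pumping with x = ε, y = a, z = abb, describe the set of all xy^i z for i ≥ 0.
{xy^i z : i ≥ 0} = {a^(i+1) b^2 : i ≥ 0} = {abb, aabb, aaabb, ...}

With x = ε, y = a, z = abb: Starting with aabb and pumping the first 'a' (z = abb keeps the second 'a'), we get strings with i+1 a's followed by 2 b's for i = 0, 1, 2, ...; note bb is not produced because z always contributes one a.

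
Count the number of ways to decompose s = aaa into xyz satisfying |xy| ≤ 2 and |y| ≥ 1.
3

For s = 'aaa' with pumping length p = 2:

Constraints: |xy| ≤ 2, |y| > 0

Valid decompositions (|xy| ≤ p, |y| ≥ 1):
  • x='', y='a', z='aa'
  • x='a', y='a', z='a'
  • x='', y='aa', z='a'

Total count: 3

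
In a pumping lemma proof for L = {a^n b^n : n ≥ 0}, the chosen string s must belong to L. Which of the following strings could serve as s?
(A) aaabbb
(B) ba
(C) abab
(A) aaabbb

The pumping lemma is applied to a string s that lies in L, so first check membership of each option:
- (A) aaabbb = a^3 b^3 has equal counts (3 = 3), so it is in L ✓
- (B) ba has an a after a b, so it is not of the form a^n b^n and is not in L ✗
- (C) abab has an a after a b, so it is not of the form a^n b^n and is not in L ✗

Only (A) aaabbb is in L, so it is the only candidate that could play the role of s.
(In a complete proof one picks s in terms of the pumping length p so that |s| ≥ p is guaranteed; a fixed string like aaabbb illustrates the shape of such an s.)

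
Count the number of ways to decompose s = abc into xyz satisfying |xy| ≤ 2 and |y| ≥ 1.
3

For s = 'abc' with pumping length p = 2:

Constraints: |xy| ≤ 2, |y| > 0

Valid decompositions (|xy| ≤ p, |y| ≥ 1):
  • x='', y='a', z='bc'
  • x='a', y='b', z='c'
  • x='', y='ab', z='c'

Total count: 3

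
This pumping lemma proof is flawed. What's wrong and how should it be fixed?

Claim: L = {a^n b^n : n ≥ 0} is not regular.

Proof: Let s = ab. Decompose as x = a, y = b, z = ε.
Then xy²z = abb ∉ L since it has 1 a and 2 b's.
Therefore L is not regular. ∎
Error: The string s = ab might be shorter than the pumping length p.

Correction: Choose s = a^p b^p to ensure |s| ≥ p. Also, the decomposition is wrong: with |xy| ≤ p, y cannot include b's when s starts with p a's.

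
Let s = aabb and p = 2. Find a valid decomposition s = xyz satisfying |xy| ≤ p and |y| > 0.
x = '', y = 'a', z = 'abb'

For s = aabb and p = 2, one valid decomposition is:
- x = '' (length 0)
- y = 'a' (length 1)
- z = 'abb' (length 3)

Verification:
- xyz = '' + 'a' + 'abb' = aabb ✓
- |xy| = 1 ≤ 2 ✓
- |y| = 1 > 0 ✓

All pumping lemma constraints are satisfied.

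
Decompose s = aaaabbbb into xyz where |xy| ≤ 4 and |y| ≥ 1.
x = '', y = 'aa', z = 'aabbbb'

For s = aaaabbbb and p = 4, one valid decomposition is:
- x = '' (length 0)
- y = 'aa' (length 2)
- z = 'aabbbb' (length 6)

Verification:
- xyz = '' + 'aa' + 'aabbbb' = aaaabbbb ✓
- |xy| = 2 ≤ 4 ✓
- |y| = 2 > 0 ✓

All pumping lemma constraints are satisfied.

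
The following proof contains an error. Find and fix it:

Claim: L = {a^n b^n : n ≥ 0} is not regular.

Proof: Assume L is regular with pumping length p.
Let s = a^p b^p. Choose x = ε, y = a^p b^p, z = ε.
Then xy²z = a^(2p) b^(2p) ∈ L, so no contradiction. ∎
Error: The decomposition violates |xy| ≤ p. With y = a^p b^p, |xy| = |y| = 2p > p. (The proof also miscomputes xy²z, which would be a^p b^p a^p b^p rather than a^(2p) b^(2p), and it wrongly treats one harmless decomposition as settling the matter — the prover does not get to choose the decomposition.)

Correction: The pumping lemma requires |xy| ≤ p, and the argument must handle every decomposition satisfying |xy| ≤ p, |y| ≥ 1. Since s starts with p a's, any such y consists only of a's, say y = a^k with k ≥ 1. Then xy²z = a^(p+k) b^p has unequal numbers of a's and b's, so xy²z ∉ L — the required contradiction.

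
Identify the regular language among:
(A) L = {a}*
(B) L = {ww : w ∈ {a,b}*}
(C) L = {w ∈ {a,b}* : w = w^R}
(A) {a}*

(A) L = {a}* is regular.

This can be recognized by a finite automaton (DFA/NFA).
Regular expressions like {a}* define regular languages.

The other choices are not regular:
- {w ∈ {a,b}* : w = w^R}: After pumping, the string is no longer symmetric
- {ww : w ∈ {a,b}*}: After pumping, the two halves no longer match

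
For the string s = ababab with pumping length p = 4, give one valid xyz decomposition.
x = 'ab', y = 'ab', z = 'ab'

For s = ababab and p = 4, one valid decomposition is:
- x = 'ab' (length 2)
- y = 'ab' (length 2)
- z = 'ab' (length 2)

Verification:
- xyz = 'ab' + 'ab' + 'ab' = ababab ✓
- |xy| = 4 ≤ 4 ✓
- |y| = 2 > 0 ✓

All pumping lemma constraints are satisfied.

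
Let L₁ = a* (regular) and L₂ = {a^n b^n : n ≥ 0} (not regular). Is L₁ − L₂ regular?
Yes — L₁ − L₂ is regular.

The only string of a* that lies in {a^n b^n} is ε, so L₁ − L₂ = a* − {ε} = a⁺ = aa*, which is regular.

Note that the bare facts "L₁ regular, L₂ non-regular" do not settle the question by themselves: the closure of regular languages under ∪, ∩, complement and difference applies only when BOTH operands are regular. With a non-regular operand the result can come out regular or non-regular depending on the specific languages, so one has to work out L₁ − L₂ for this particular pair, as above.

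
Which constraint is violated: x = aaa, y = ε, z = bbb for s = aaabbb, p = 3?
Violated: |y| > 0

The decomposition x = aaa, y = ε, z = bbb for s = aaabbb with p = 3
violates the constraint: |y| > 0

|y| = 0, but the pumping lemma requires |y| > 0 (y must be non-empty).

Pumping lemma constraints:
1. xyz = s (decomposition is valid)
2. |xy| ≤ p
3. |y| > 0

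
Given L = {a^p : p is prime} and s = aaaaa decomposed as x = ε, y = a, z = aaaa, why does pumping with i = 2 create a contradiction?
xy²z = aaaaaa ∉ L

Pumping with i = 2 replaces y = a by y² = aa:
- Original: s = xyz = aaaaa; aaaaa has length 5, which is prime, so it is in L
- Pumped: xy²z = ε · aa · aaaa = aaaaaa
- aaaaaa has length 6 = 2 × 3, which is not prime, so it is not in L

The pumping lemma would require xy²z ∈ L, so this decomposition yields a contradiction.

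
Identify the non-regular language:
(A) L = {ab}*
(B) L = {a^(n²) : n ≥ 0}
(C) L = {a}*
(B) {a^(n²) : n ≥ 0}

(B) L = {a^(n²) : n ≥ 0} is NOT regular.

The pumping lemma can be used to prove this:
After pumping, length is no longer a perfect square

The other languages are regular because they can be recognized by finite automata.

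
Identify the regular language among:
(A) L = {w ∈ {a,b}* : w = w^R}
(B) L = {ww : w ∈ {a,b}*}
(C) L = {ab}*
(C) {ab}*

(C) L = {ab}* is regular.

This can be recognized by a finite automaton (DFA/NFA).
Regular expressions like {ab}* define regular languages.

The other choices are not regular:
- {ww : w ∈ {a,b}*}: After pumping, the two halves no longer match
- {w ∈ {a,b}* : w = w^R}: After pumping, the string is no longer symmetric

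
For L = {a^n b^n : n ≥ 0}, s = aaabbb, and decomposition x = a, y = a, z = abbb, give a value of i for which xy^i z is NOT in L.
i = 2

xy²z = a · aa · abbb = aaaabbb; aaaabbb has 4 a's and 3 b's; 4 ≠ 3, so it is not in L.
(Other choices also work, e.g. i = 0, 3; only i = 1 is guaranteed to stay in L since xy¹z = s.)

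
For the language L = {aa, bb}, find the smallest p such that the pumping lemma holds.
p = 3

For a finite language L, the pumping lemma holds vacuously if p > max|s| for s ∈ L.

The longest string in L = {aa, bb} has length 2.
If p = 3, then no string s ∈ L has |s| ≥ p, so the condition is vacuously true.

The minimum pumping length is p = 3.

Why no smaller p works: for any p ≤ 2, the longest string s ∈ L has |s| = 2 ≥ p, so it would
have to be pumpable; but pumping up (i = 2, 3, ...) produces ever longer strings, which cannot all lie in the
finite language L. So the pumping property fails for every p ≤ 2.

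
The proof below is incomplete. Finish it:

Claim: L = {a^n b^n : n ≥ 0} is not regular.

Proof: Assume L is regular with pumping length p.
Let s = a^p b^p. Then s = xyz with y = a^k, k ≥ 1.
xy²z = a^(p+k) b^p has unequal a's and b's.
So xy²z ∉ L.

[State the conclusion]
This contradicts the pumping lemma for regular languages,
which guarantees xy^i z ∈ L for all i ≥ 0.

Since our assumption that L is regular leads to a contradiction,
we conclude that L = {a^n b^n : n ≥ 0} is NOT regular. ∎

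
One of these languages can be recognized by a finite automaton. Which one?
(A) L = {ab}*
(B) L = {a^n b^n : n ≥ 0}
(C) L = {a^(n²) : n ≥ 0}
(A) {ab}*

(A) L = {ab}* is regular.

This can be recognized by a finite automaton (DFA/NFA).
Regular expressions like {ab}* define regular languages.

The other choices are not regular:
- {a^n b^n : n ≥ 0}: After pumping, the number of a's and b's become unequal
- {a^(n²) : n ≥ 0}: After pumping, length is no longer a perfect square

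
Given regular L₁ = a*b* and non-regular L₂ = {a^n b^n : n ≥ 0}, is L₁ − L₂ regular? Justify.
No — L₁ − L₂ is not regular.

a*b* − {a^n b^n} = {a^n b^m : n ≠ m}. If this were regular, then its complement intersected with a*b*, namely {a^n b^n : n ≥ 0}, would be regular too (closure under complement and intersection) — contradiction. So L₁ − L₂ is not regular.

Note that the bare facts "L₁ regular, L₂ non-regular" do not settle the question by themselves: the closure of regular languages under ∪, ∩, complement and difference applies only when BOTH operands are regular. With a non-regular operand the result can come out regular or non-regular depending on the specific languages, so one has to work out L₁ − L₂ for this particular pair, as above.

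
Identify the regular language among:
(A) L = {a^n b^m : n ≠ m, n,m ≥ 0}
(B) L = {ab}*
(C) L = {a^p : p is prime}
(B) {ab}*

(B) L = {ab}* is regular.

This can be recognized by a finite automaton (DFA/NFA).
Regular expressions like {ab}* define regular languages.

The other choices are not regular:
- {a^n b^m : n ≠ m, n,m ≥ 0}: After pumping a's, we can make n = m
- {a^p : p is prime}: After pumping, the length becomes composite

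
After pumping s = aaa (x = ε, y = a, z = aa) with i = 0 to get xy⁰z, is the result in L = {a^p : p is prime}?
Yes

xy⁰z = ε · ε · aa = aa.
aa has length 2, which is prime, so it is in L.
(A single pumped string landing in L is not a contradiction by itself; a non-regularity proof needs some i for which xy^i z ∉ L, for every admissible decomposition.)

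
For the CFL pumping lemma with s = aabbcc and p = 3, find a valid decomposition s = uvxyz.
u='aa', v='b', x='b', y='c', z='c'

For s = aabbcc with pumping length p = 3:

One valid decomposition:
- u = 'aa'
- v = 'b'
- x = 'b'
- y = 'c'
- z = 'c'

Verification:
- uvxyz = 'aa' + 'b' + 'b' + 'c' + 'c' = aabbcc ✓
- |vxy| = |'bbc'| = 3 ≤ 3 ✓
- |vy| = |'bc'| = 2 > 0 ✓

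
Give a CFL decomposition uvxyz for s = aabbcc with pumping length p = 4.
u='a', v='a', x='bb', y='c', z='c'

For s = aabbcc with pumping length p = 4:

One valid decomposition:
- u = 'a'
- v = 'a'
- x = 'bb'
- y = 'c'
- z = 'c'

Verification:
- uvxyz = 'a' + 'a' + 'bb' + 'c' + 'c' = aabbcc ✓
- |vxy| = |'abbc'| = 4 ≤ 4 ✓
- |vy| = |'ac'| = 2 > 0 ✓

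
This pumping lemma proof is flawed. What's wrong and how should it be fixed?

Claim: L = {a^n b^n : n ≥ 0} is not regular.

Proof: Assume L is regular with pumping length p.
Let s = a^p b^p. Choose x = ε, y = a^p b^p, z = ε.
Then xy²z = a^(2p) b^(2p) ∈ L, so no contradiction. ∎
Error: The decomposition violates |xy| ≤ p. With y = a^p b^p, |xy| = |y| = 2p > p. (The proof also miscomputes xy²z, which would be a^p b^p a^p b^p rather than a^(2p) b^(2p), and it wrongly treats one harmless decomposition as settling the matter — the prover does not get to choose the decomposition.)

Correction: The pumping lemma requires |xy| ≤ p, and the argument must handle every decomposition satisfying |xy| ≤ p, |y| ≥ 1. Since s starts with p a's, any such y consists only of a's, say y = a^k with k ≥ 1. Then xy²z = a^(p+k) b^p has unequal numbers of a's and b's, so xy²z ∉ L — the required contradiction.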